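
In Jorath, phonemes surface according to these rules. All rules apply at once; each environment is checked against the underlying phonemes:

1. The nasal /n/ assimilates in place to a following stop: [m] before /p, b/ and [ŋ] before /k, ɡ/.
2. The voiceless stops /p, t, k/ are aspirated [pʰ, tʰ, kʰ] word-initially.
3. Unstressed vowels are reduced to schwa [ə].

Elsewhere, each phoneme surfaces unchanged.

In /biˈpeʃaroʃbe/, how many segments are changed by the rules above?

Segments that undergo a rule: /i/ → [ə] (rule 3); /a/ → [ə] (rule 3); /o/ → [ə] (rule 3); /e/ → [ə] (rule 3).
All other segments surface unchanged.

4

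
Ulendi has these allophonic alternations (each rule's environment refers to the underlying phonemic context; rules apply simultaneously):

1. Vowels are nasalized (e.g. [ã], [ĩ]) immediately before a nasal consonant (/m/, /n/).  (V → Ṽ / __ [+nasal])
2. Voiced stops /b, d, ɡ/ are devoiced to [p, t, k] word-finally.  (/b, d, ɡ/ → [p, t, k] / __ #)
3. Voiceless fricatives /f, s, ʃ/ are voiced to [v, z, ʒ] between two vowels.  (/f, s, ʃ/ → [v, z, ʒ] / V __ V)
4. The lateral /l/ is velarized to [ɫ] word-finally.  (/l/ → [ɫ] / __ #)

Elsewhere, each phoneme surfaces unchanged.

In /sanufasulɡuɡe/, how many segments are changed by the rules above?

3

Segments that undergo a rule: /a/ → [ã] (rule 1); /f/ → [v] (rule 3); /s/ → [z] (rule 3).
All other segments surface unchanged.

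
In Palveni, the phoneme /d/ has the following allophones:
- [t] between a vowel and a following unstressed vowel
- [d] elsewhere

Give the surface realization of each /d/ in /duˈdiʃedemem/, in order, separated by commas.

[d], [d], [t]

Occurrence 1 (position 1): no conditioning environment matches → elsewhere allophone [d].
Occurrence 2 (position 3): no conditioning environment matches → elsewhere allophone [d].
Occurrence 3 (position 7): between a vowel and a following unstressed vowel → [t].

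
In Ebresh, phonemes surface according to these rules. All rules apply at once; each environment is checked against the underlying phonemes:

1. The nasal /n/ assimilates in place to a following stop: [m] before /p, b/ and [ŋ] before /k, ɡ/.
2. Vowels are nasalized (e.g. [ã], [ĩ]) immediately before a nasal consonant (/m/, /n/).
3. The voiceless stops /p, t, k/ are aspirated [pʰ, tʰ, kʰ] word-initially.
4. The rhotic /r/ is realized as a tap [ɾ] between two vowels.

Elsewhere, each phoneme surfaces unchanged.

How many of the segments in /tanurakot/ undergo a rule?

3

Segments that undergo a rule: /t/ → [tʰ] (rule 3); /a/ → [ã] (rule 2); /r/ → [ɾ] (rule 4).
All other segments surface unchanged.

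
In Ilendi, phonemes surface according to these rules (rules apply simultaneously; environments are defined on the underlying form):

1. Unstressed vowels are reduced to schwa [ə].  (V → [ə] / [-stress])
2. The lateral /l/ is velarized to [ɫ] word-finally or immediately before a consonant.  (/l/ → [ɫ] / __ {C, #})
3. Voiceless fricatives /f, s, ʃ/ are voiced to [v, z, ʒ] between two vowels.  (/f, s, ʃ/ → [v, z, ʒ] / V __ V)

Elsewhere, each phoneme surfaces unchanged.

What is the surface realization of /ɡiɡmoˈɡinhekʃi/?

[ɡəɡməˈɡinhəkʃə]

/ɡ/ stays [ɡ].
Rule 1 applies to /i/ (between /ɡ/ and /ɡ/: in an unstressed syllable) → [ə].
/ɡ/ — not in any rule's target class → [ɡ].
/m/ (between /ɡ/ and /o/) is unaffected → [m].
/o/ (between /m/ and /ɡ/): in an unstressed syllable, so rule 1 applies → [ə].
/ɡ/ (between /o/ and /i/) is unaffected → [ɡ].
/i/ (between /ɡ/ and /n/): rule 1 targets it, but not in an unstressed syllable → unchanged [i].
/n/ (between /i/ and /h/) is unaffected → [n].
/h/ (between /n/ and /e/): no rule targets it → [h].
/e/ (between /h/ and /k/) occurs in an unstressed syllable → [ə] by rule 1.
/k/ (between /e/ and /ʃ/): no rule targets it → [k].
/ʃ/ — between /k/ and /i/; rule 3 does not apply here → [ʃ].
/i/ meets the environment for rule 1 (in an unstressed syllable) → [ə].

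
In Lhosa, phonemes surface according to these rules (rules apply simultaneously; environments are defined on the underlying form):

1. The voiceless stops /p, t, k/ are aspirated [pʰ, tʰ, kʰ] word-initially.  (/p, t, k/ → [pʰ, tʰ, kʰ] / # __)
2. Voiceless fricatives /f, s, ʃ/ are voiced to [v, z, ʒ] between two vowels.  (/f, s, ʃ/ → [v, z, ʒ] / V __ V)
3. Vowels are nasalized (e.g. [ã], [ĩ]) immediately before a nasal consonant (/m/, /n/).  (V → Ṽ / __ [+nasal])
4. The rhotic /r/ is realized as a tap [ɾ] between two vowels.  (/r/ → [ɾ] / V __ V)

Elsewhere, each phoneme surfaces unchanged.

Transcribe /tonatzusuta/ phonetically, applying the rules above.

[tʰõnatzuzuta]

Rule 1 applies to /t/ (word-initial: word-initially) → [tʰ].
/o/ (between /t/ and /n/): before a nasal consonant, so rule 3 applies → [õ].
/a/ (between /n/ and /t/): rule 3 targets it, but not before a nasal consonant → unchanged [a].
/t/ (between /a/ and /z/) is in the target of rule 1 but the environment (word-initially) is not met → [t].
/u/ (between /z/ and /s/) fails the environment for rule 3, so it stays [u].
/s/ — between /u/ and /u/, between two vowels — surfaces as [z] (rule 2).
/u/ (between /s/ and /t/) fails the environment for rule 3, so it stays [u].
/t/ — between /u/ and /a/; rule 1 does not apply here → [t].
/a/ (word-final) fails the environment for rule 3, so it stays [a].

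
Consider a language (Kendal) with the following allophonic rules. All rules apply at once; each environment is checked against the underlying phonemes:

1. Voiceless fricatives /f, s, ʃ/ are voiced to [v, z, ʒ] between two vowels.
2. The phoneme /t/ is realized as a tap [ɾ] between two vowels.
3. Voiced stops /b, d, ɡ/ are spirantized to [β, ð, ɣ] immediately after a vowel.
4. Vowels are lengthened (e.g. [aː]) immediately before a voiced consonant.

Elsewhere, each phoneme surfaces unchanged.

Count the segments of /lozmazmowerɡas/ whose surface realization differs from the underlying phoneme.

4

Segments that undergo a rule: /o/ → [oː] (rule 4); /a/ → [aː] (rule 4); /o/ → [oː] (rule 4); /e/ → [eː] (rule 4).
All other segments surface unchanged.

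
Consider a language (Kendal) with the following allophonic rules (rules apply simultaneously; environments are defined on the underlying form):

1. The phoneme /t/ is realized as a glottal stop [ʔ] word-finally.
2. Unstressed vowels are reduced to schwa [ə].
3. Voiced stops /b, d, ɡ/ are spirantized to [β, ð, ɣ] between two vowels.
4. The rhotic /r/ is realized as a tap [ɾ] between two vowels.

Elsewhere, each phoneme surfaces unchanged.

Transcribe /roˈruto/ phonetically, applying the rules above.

[rəˈɾutə]

/r/ (word-initial) fails the environment for rule 4, so it stays [r].
Rule 2 applies to /o/ (between /r/ and /r/: in an unstressed syllable) → [ə].
/r/ (between /o/ and /u/) occurs between two vowels → [ɾ] by rule 4.
/u/ — between /r/ and /t/; rule 2 does not apply here → [u].
/t/ — between /u/ and /o/; rule 1 does not apply here → [t].
/o/ (word-final): in an unstressed syllable, so rule 2 applies → [ə].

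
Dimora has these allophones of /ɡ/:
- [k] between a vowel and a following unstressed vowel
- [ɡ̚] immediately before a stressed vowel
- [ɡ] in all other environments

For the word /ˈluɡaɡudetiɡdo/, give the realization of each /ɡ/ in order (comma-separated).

Occurrence 1 (position 3): between a vowel and a following unstressed vowel → [k].
Occurrence 2 (position 5): between a vowel and a following unstressed vowel → [k].
Occurrence 3 (position 11): no conditioning environment matches → elsewhere allophone [ɡ].

[k], [k], [ɡ]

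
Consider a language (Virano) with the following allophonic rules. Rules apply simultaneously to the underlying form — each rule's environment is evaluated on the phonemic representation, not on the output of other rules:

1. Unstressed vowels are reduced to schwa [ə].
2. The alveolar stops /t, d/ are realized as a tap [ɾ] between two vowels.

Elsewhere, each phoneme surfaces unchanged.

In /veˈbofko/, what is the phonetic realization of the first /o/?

[o]

/o/ (between /b/ and /f/): rule 1 targets it, but not in an unstressed syllable → unchanged [o].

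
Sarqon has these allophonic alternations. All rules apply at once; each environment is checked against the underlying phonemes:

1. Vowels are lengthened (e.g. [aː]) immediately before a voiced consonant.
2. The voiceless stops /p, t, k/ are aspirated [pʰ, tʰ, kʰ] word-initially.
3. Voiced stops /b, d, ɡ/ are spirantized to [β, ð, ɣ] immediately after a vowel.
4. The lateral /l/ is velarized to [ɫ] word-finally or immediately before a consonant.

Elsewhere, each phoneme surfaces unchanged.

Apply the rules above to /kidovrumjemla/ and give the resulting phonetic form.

[kʰiːðoːvruːmjeːmla]

/k/ (word-initial): word-initially, so rule 2 applies → [kʰ].
/i/ (between /k/ and /d/) occurs before a voiced consonant → [iː] by rule 1.
Rule 3 applies to /d/ (between /i/ and /o/: immediately after a vowel) → [ð].
Rule 1 applies to /o/ (between /d/ and /v/: before a voiced consonant) → [oː].
Rule 1 applies to /u/ (between /r/ and /m/: before a voiced consonant) → [uː].
/e/ (between /j/ and /m/) occurs before a voiced consonant → [eː] by rule 1.
/l/ (between /m/ and /a/): rule 4 targets it, but not word-finally or immediately before a consonant → unchanged [l].
/a/ (word-final): rule 1 targets it, but not before a voiced consonant → unchanged [a].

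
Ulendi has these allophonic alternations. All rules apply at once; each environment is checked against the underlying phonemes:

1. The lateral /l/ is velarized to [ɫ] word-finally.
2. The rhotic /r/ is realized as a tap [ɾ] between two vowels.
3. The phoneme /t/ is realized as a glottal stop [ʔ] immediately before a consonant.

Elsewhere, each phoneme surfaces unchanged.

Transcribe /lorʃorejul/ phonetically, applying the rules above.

[lorʃoɾejuɫ]

/l/ (word-initial): rule 1 targets it, but not word-finally → unchanged [l].
/r/ (between /o/ and /ʃ/): rule 2 targets it, but not between two vowels → unchanged [r].
Rule 2 applies to /r/ (between /o/ and /e/: between two vowels) → [ɾ].
/l/ (word-final) occurs word-finally → [ɫ] by rule 1.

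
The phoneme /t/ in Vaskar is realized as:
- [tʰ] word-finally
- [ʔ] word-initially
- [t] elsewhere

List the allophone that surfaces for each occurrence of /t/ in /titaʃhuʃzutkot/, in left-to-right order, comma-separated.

Occurrence 1 (position 1): word-initially → [ʔ].
Occurrence 2 (position 3): no conditioning environment matches → elsewhere allophone [t].
Occurrence 3 (position 11): no conditioning environment matches → elsewhere allophone [t].
Occurrence 4 (position 14): word-finally → [tʰ].

[ʔ], [t], [t], [tʰ]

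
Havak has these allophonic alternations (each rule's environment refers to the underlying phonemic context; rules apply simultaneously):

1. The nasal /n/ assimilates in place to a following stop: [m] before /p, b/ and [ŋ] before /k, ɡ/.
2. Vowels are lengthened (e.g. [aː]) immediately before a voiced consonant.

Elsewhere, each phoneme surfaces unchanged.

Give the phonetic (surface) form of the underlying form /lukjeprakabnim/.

/l/ (word-initial) is unaffected → [l].
/u/ (between /l/ and /k/): rule 2 targets it, but not before a voiced consonant → unchanged [u].
/k/ (between /u/ and /j/): no rule targets it → [k].
/j/ (between /k/ and /e/) is unaffected → [j].
/e/ — between /j/ and /p/; rule 2 does not apply here → [e].
/p/ (between /e/ and /r/) is unaffected → [p].
/r/ (between /p/ and /a/) is unaffected → [r].
/a/ (between /r/ and /k/): rule 2 targets it, but not before a voiced consonant → unchanged [a].
/k/ (between /a/ and /a/) is unaffected → [k].
/a/ (between /k/ and /b/): before a voiced consonant, so rule 2 applies → [aː].
/b/ (between /a/ and /n/) is unaffected → [b].
/n/ (between /b/ and /i/) is in the target of rule 1 but the environment (before a labial or velar stop) is not met → [n].
/i/ meets the environment for rule 2 (before a voiced consonant) → [iː].
/m/ (word-final): no rule targets it → [m].

[lukjeprakaːbniːm]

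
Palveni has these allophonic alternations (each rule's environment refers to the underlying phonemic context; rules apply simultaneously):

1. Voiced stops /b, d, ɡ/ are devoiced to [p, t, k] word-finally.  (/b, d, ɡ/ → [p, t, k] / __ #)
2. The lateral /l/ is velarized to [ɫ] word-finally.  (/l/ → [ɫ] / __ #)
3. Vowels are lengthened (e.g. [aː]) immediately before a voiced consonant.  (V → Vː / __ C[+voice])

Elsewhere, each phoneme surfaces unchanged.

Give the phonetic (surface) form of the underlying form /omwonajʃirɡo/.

/o/ (word-initial) occurs before a voiced consonant → [oː] by rule 3.
/m/ (between /o/ and /w/) is unaffected → [m].
/w/ (between /m/ and /o/): no rule targets it → [w].
Rule 3 applies to /o/ (between /w/ and /n/: before a voiced consonant) → [oː].
/n/ (between /o/ and /a/) is unaffected → [n].
/a/ — between /n/ and /j/, before a voiced consonant — surfaces as [aː] (rule 3).
/j/ — not in any rule's target class → [j].
/ʃ/ — not in any rule's target class → [ʃ].
/i/ (between /ʃ/ and /r/) occurs before a voiced consonant → [iː] by rule 3.
/r/ — not in any rule's target class → [r].
/ɡ/ (between /r/ and /o/) fails the environment for rule 1, so it stays [ɡ].
/o/ (word-final) fails the environment for rule 3, so it stays [o].

[oːmwoːnaːjʃiːrɡo]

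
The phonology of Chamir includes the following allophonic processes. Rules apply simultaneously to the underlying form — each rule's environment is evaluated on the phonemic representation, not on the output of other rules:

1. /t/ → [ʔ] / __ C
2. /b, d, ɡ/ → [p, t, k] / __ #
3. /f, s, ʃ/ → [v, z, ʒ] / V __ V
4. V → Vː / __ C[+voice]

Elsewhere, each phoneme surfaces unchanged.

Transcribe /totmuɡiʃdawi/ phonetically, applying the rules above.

/t/ (word-initial): rule 1 targets it, but not immediately before a consonant → unchanged [t].
/o/ (between /t/ and /t/): rule 4 targets it, but not before a voiced consonant → unchanged [o].
/t/ (between /o/ and /m/): immediately before a consonant, so rule 1 applies → [ʔ].
/m/ (between /t/ and /u/): no rule targets it → [m].
/u/ (between /m/ and /ɡ/) occurs before a voiced consonant → [uː] by rule 4.
/ɡ/ (between /u/ and /i/) is in the target of rule 2 but the environment (word-finally) is not met → [ɡ].
/i/ — between /ɡ/ and /ʃ/; rule 4 does not apply here → [i].
/ʃ/ — between /i/ and /d/; rule 3 does not apply here → [ʃ].
/d/ — between /ʃ/ and /a/; rule 2 does not apply here → [d].
/a/ (between /d/ and /w/): before a voiced consonant, so rule 4 applies → [aː].
/w/ (between /a/ and /i/): no rule targets it → [w].
/i/ (word-final) fails the environment for rule 4, so it stays [i].

[toʔmuːɡiʃdaːwi]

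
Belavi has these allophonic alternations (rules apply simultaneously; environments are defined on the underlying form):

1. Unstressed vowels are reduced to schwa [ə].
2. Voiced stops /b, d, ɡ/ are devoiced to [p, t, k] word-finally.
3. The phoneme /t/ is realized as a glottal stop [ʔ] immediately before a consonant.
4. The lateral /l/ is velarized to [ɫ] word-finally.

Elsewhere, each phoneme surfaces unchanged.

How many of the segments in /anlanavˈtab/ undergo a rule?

Segments that undergo a rule: /a/ → [ə] (rule 1); /a/ → [ə] (rule 1); /a/ → [ə] (rule 1); /b/ → [p] (rule 2).
All other segments surface unchanged.

4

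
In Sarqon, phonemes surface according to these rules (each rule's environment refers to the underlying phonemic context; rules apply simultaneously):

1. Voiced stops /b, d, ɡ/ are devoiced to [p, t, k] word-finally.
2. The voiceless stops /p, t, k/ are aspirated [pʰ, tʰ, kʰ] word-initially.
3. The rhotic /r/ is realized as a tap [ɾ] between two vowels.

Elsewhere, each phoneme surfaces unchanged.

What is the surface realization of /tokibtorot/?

/t/ meets the environment for rule 2 (word-initially) → [tʰ].
/o/ (between /t/ and /k/) is unaffected → [o].
/k/ — between /o/ and /i/; rule 2 does not apply here → [k].
/i/ (between /k/ and /b/): no rule targets it → [i].
/b/ (between /i/ and /t/): rule 1 targets it, but not word-finally → unchanged [b].
/t/ — between /b/ and /o/; rule 2 does not apply here → [t].
/o/ (between /t/ and /r/) is unaffected → [o].
/r/ meets the environment for rule 3 (between two vowels) → [ɾ].
/o/ — not in any rule's target class → [o].
/t/ (word-final): rule 2 targets it, but not word-initially → unchanged [t].

[tʰokibtoɾot]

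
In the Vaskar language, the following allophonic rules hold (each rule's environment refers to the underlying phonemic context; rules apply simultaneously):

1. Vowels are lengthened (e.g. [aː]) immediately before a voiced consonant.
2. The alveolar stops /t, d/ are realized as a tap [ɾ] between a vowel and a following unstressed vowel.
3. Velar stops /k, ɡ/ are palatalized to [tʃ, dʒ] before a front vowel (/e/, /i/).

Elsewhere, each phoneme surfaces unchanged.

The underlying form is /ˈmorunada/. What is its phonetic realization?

/m/ stays [m].
/o/ — between /m/ and /r/, before a voiced consonant — surfaces as [oː] (rule 1).
/r/ (between /o/ and /u/) is unaffected → [r].
/u/ (between /r/ and /n/): before a voiced consonant, so rule 1 applies → [uː].
/n/ stays [n].
/a/ meets the environment for rule 1 (before a voiced consonant) → [aː].
/d/ meets the environment for rule 2 (between a vowel and a following unstressed vowel) → [ɾ].
/a/ — word-final; rule 1 does not apply here → [a].

[ˈmoːruːnaːɾa]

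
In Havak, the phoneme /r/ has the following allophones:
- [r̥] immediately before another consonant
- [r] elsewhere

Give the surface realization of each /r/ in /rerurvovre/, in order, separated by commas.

Occurrence 1 (position 1): no conditioning environment matches → elsewhere allophone [r].
Occurrence 2 (position 3): no conditioning environment matches → elsewhere allophone [r].
Occurrence 3 (position 5): immediately before another consonant → [r̥].
Occurrence 4 (position 9): no conditioning environment matches → elsewhere allophone [r].

[r], [r], [r̥], [r]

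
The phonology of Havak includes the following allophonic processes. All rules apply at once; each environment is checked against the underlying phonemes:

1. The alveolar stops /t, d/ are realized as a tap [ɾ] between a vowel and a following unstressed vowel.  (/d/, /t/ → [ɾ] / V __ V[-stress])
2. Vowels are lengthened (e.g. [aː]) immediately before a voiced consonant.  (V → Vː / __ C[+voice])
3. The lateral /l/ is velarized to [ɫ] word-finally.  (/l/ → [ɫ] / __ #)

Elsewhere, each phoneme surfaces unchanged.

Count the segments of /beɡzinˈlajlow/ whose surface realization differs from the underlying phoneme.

Segments that undergo a rule: /e/ → [eː] (rule 2); /i/ → [iː] (rule 2); /a/ → [aː] (rule 2); /o/ → [oː] (rule 2).
All other segments surface unchanged.

4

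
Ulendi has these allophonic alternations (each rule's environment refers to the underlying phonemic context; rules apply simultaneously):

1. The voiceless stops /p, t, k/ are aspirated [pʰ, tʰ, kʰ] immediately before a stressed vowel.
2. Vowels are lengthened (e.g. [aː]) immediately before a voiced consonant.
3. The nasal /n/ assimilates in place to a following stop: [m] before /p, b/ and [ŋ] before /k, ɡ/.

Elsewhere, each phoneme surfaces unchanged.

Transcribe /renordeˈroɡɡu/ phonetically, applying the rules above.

[reːnoːrdeːˈroːɡɡu]

/e/ (between /r/ and /n/) occurs before a voiced consonant → [eː] by rule 2.
/n/ (between /e/ and /o/) is in the target of rule 3 but the environment (before a labial or velar stop) is not met → [n].
/o/ meets the environment for rule 2 (before a voiced consonant) → [oː].
/e/ (between /d/ and /r/): before a voiced consonant, so rule 2 applies → [eː].
/o/ (between /r/ and /ɡ/): before a voiced consonant, so rule 2 applies → [oː].
/u/ (word-final): rule 2 targets it, but not before a voiced consonant → unchanged [u].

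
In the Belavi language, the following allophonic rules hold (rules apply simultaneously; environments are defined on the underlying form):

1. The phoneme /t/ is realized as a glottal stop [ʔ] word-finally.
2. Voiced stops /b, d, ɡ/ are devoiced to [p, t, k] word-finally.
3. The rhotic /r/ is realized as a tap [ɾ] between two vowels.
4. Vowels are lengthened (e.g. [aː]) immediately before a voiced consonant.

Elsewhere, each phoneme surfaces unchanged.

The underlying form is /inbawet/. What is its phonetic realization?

[iːnbaːweʔ]

/i/ (word-initial): before a voiced consonant, so rule 4 applies → [iː].
/n/ (between /i/ and /b/): no rule targets it → [n].
/b/ (between /n/ and /a/) is in the target of rule 2 but the environment (word-finally) is not met → [b].
/a/ meets the environment for rule 4 (before a voiced consonant) → [aː].
/w/ (between /a/ and /e/): no rule targets it → [w].
/e/ (between /w/ and /t/): rule 4 targets it, but not before a voiced consonant → unchanged [e].
Rule 1 applies to /t/ (word-final: word-finally) → [ʔ].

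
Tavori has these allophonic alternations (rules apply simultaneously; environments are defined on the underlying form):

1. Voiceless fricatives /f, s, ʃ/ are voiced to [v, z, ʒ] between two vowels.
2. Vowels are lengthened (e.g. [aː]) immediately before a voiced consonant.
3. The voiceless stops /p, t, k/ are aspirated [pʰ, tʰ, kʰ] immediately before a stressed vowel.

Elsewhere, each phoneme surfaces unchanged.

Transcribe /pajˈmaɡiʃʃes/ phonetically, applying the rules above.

/p/ (word-initial) fails the environment for rule 3, so it stays [p].
/a/ meets the environment for rule 2 (before a voiced consonant) → [aː].
/a/ (between /m/ and /ɡ/) occurs before a voiced consonant → [aː] by rule 2.
/i/ (between /ɡ/ and /ʃ/) is in the target of rule 2 but the environment (before a voiced consonant) is not met → [i].
/ʃ/ (between /i/ and /ʃ/) fails the environment for rule 1, so it stays [ʃ].
/ʃ/ — between /ʃ/ and /e/; rule 1 does not apply here → [ʃ].
/e/ — between /ʃ/ and /s/; rule 2 does not apply here → [e].
/s/ (word-final): rule 1 targets it, but not between two vowels → unchanged [s].

[paːjˈmaːɡiʃʃes]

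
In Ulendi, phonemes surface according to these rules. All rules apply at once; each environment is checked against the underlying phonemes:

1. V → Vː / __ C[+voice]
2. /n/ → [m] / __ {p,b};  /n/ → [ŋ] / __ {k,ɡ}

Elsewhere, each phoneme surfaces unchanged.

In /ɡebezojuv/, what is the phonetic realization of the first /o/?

[oː]

/o/ meets the environment for rule 1 (before a voiced consonant) → [oː].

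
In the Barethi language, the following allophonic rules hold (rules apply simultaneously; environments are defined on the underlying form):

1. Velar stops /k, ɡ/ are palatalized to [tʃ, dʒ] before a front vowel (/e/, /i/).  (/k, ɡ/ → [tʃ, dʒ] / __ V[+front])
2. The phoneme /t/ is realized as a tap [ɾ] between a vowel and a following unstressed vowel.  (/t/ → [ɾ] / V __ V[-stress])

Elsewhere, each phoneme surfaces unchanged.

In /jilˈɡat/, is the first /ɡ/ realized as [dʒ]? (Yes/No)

/ɡ/ — between /l/ and /a/; rule 1 does not apply here → [ɡ].
The actual realization is [ɡ], not [dʒ].

No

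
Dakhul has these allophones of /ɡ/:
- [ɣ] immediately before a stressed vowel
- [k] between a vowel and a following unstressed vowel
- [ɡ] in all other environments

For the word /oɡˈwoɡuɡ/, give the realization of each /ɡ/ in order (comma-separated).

[ɡ], [k], [ɡ]

Occurrence 1 (position 2): no conditioning environment matches → elsewhere allophone [ɡ].
Occurrence 2 (position 5): between a vowel and a following unstressed vowel → [k].
Occurrence 3 (position 7): no conditioning environment matches → elsewhere allophone [ɡ].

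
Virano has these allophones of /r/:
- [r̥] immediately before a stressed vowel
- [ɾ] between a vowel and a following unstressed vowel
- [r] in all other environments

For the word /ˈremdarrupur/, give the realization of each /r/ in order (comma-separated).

Occurrence 1 (position 1): immediately before a stressed vowel → [r̥].
Occurrence 2 (position 6): no conditioning environment matches → elsewhere allophone [r].
Occurrence 3 (position 7): no conditioning environment matches → elsewhere allophone [r].
Occurrence 4 (position 11): no conditioning environment matches → elsewhere allophone [r].

[r̥], [r], [r], [r]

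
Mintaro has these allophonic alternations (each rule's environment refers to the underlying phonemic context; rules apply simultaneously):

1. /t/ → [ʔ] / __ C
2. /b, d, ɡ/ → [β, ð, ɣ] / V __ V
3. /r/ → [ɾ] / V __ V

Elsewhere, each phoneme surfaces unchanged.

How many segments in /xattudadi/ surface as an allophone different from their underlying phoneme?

Segments that undergo a rule: /t/ → [ʔ] (rule 1); /d/ → [ð] (rule 2); /d/ → [ð] (rule 2).
All other segments surface unchanged.

3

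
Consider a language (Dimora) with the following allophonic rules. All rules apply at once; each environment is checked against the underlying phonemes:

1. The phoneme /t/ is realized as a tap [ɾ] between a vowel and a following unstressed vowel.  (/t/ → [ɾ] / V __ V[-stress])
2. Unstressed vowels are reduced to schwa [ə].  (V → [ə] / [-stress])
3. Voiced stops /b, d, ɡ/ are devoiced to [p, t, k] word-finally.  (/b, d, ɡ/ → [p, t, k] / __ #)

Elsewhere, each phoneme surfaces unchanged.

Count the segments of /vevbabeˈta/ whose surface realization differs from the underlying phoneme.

3

Segments that undergo a rule: /e/ → [ə] (rule 2); /a/ → [ə] (rule 2); /e/ → [ə] (rule 2).
All other segments surface unchanged.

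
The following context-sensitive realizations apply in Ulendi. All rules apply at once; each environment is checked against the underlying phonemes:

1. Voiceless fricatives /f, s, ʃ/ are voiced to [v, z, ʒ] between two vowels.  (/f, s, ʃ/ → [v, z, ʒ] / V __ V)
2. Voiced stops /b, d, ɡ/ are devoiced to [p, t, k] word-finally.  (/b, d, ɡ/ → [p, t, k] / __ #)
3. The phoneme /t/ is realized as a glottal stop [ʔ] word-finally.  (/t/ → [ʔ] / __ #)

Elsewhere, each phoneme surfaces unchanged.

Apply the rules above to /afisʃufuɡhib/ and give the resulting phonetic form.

/a/ — not in any rule's target class → [a].
Rule 1 applies to /f/ (between /a/ and /i/: between two vowels) → [v].
/i/ stays [i].
/s/ (between /i/ and /ʃ/) is in the target of rule 1 but the environment (between two vowels) is not met → [s].
/ʃ/ (between /s/ and /u/): rule 1 targets it, but not between two vowels → unchanged [ʃ].
/u/ (between /ʃ/ and /f/): no rule targets it → [u].
Rule 1 applies to /f/ (between /u/ and /u/: between two vowels) → [v].
/u/ stays [u].
/ɡ/ (between /u/ and /h/): rule 2 targets it, but not word-finally → unchanged [ɡ].
/h/ — not in any rule's target class → [h].
/i/ (between /h/ and /b/) is unaffected → [i].
/b/ (word-final): word-finally, so rule 2 applies → [p].

[avisʃuvuɡhip]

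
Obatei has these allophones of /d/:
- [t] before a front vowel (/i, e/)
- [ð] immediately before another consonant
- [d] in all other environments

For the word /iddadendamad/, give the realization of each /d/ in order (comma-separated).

Occurrence 1 (position 2): immediately before another consonant → [ð].
Occurrence 2 (position 3): no conditioning environment matches → elsewhere allophone [d].
Occurrence 3 (position 5): before a front vowel (/i, e/) → [t].
Occurrence 4 (position 8): no conditioning environment matches → elsewhere allophone [d].
Occurrence 5 (position 12): no conditioning environment matches → elsewhere allophone [d].

[ð], [d], [t], [d], [d]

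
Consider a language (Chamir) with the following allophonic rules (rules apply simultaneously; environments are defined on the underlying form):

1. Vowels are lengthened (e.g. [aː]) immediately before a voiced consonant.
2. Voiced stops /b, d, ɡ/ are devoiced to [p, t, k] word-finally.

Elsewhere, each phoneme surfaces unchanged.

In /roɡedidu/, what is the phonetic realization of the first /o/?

[oː]

/o/ — between /r/ and /ɡ/, before a voiced consonant — surfaces as [oː] (rule 1).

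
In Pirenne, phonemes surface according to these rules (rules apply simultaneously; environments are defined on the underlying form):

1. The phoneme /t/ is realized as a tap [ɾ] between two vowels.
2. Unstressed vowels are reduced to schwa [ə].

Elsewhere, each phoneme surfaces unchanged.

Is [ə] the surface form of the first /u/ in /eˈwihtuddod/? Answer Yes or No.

/u/ — between /t/ and /d/, in an unstressed syllable — surfaces as [ə] (rule 2).
The actual realization is [ə], which matches [ə].

Yes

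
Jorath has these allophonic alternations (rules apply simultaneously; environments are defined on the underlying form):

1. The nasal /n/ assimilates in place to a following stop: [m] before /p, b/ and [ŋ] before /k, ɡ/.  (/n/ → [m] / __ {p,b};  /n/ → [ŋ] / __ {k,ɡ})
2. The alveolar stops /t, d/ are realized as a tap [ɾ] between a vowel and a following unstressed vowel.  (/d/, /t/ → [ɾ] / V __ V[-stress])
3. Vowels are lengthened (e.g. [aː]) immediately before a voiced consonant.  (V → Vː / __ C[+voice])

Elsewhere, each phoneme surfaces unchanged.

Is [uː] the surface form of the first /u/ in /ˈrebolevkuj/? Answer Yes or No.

/u/ (between /k/ and /j/) occurs before a voiced consonant → [uː] by rule 3.
The actual realization is [uː], which matches [uː].

Yes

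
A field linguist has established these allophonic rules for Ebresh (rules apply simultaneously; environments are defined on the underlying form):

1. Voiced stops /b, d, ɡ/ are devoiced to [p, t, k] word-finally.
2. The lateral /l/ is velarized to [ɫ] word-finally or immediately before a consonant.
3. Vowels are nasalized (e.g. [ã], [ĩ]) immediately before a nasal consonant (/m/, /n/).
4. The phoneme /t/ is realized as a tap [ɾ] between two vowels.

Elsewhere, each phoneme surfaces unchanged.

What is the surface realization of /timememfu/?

[tĩmẽmẽmfu]

/t/ (word-initial) fails the environment for rule 4, so it stays [t].
Rule 3 applies to /i/ (between /t/ and /m/: before a nasal consonant) → [ĩ].
/m/ (between /i/ and /e/) is unaffected → [m].
Rule 3 applies to /e/ (between /m/ and /m/: before a nasal consonant) → [ẽ].
/m/ — not in any rule's target class → [m].
/e/ meets the environment for rule 3 (before a nasal consonant) → [ẽ].
/m/ (between /e/ and /f/): no rule targets it → [m].
/f/ (between /m/ and /u/): no rule targets it → [f].
/u/ — word-final; rule 3 does not apply here → [u].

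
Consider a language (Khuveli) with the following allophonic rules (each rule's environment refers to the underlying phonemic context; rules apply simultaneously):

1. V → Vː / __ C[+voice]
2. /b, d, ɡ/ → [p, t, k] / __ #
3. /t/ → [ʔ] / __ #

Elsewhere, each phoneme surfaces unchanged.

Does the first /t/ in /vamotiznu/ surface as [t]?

/t/ (between /o/ and /i/): rule 3 targets it, but not word-finally → unchanged [t].
The actual realization is [t], which matches [t].

Yes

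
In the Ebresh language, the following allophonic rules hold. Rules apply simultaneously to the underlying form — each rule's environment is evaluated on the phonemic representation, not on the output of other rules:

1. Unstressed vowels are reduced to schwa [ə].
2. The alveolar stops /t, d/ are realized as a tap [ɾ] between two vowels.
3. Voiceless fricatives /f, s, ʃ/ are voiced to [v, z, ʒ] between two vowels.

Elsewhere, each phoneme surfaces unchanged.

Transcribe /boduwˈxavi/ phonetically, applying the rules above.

/b/ stays [b].
/o/ (between /b/ and /d/) occurs in an unstressed syllable → [ə] by rule 1.
/d/ (between /o/ and /u/): between two vowels, so rule 2 applies → [ɾ].
/u/ (between /d/ and /w/): in an unstressed syllable, so rule 1 applies → [ə].
/w/ — not in any rule's target class → [w].
/x/ stays [x].
/a/ — between /x/ and /v/; rule 1 does not apply here → [a].
/v/ — not in any rule's target class → [v].
/i/ (word-final): in an unstressed syllable, so rule 1 applies → [ə].

[bəɾəwˈxavə]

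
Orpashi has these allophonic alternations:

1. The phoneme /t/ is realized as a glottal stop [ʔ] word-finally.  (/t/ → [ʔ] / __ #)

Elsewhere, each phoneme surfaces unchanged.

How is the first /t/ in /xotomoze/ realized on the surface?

/t/ (between /o/ and /o/): rule 1 targets it, but not word-finally → unchanged [t].

[t]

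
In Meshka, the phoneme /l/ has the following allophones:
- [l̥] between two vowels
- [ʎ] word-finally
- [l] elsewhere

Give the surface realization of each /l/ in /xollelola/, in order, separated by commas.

[l], [l], [l̥], [l̥]

Occurrence 1 (position 3): no conditioning environment matches → elsewhere allophone [l].
Occurrence 2 (position 4): no conditioning environment matches → elsewhere allophone [l].
Occurrence 3 (position 6): between two vowels → [l̥].
Occurrence 4 (position 8): between two vowels → [l̥].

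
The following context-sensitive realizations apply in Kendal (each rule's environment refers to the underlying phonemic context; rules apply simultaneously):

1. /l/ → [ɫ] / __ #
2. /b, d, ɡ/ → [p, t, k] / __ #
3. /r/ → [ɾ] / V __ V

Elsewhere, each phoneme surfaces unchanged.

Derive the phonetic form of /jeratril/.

/j/ stays [j].
/e/ stays [e].
/r/ — between /e/ and /a/, between two vowels — surfaces as [ɾ] (rule 3).
/a/ (between /r/ and /t/): no rule targets it → [a].
/t/ — not in any rule's target class → [t].
/r/ (between /t/ and /i/): rule 3 targets it, but not between two vowels → unchanged [r].
/i/ — not in any rule's target class → [i].
/l/ (word-final): word-finally, so rule 1 applies → [ɫ].

[jeɾatriɫ]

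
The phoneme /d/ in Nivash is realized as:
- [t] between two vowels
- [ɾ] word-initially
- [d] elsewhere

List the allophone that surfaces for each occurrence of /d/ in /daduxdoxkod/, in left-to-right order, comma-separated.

Occurrence 1 (position 1): word-initially → [ɾ].
Occurrence 2 (position 3): between two vowels → [t].
Occurrence 3 (position 6): no conditioning environment matches → elsewhere allophone [d].
Occurrence 4 (position 11): no conditioning environment matches → elsewhere allophone [d].

[ɾ], [t], [d], [d]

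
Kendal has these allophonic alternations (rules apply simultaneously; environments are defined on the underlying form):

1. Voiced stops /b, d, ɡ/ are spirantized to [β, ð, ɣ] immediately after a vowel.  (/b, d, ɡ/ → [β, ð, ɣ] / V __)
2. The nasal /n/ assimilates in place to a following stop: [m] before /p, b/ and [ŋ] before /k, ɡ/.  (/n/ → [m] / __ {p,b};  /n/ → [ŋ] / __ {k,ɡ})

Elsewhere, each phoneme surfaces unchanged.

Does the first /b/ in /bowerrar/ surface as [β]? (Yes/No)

/b/ (word-initial) fails the environment for rule 1, so it stays [b].
The actual realization is [b], not [β].

No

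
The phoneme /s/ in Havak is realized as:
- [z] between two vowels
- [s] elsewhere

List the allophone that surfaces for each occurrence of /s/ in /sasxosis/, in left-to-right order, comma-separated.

[s], [s], [z], [s]

Occurrence 1 (position 1): no conditioning environment matches → elsewhere allophone [s].
Occurrence 2 (position 3): no conditioning environment matches → elsewhere allophone [s].
Occurrence 3 (position 6): between two vowels → [z].
Occurrence 4 (position 8): no conditioning environment matches → elsewhere allophone [s].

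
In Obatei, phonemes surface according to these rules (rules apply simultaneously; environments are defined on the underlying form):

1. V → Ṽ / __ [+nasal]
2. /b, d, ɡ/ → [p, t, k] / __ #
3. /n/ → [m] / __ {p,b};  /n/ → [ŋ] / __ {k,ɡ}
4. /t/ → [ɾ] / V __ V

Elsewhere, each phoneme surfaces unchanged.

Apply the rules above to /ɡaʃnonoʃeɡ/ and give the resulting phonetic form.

/ɡ/ (word-initial): rule 2 targets it, but not word-finally → unchanged [ɡ].
/a/ — between /ɡ/ and /ʃ/; rule 1 does not apply here → [a].
/ʃ/ — not in any rule's target class → [ʃ].
/n/ (between /ʃ/ and /o/) fails the environment for rule 3, so it stays [n].
/o/ (between /n/ and /n/): before a nasal consonant, so rule 1 applies → [õ].
/n/ (between /o/ and /o/) fails the environment for rule 3, so it stays [n].
/o/ — between /n/ and /ʃ/; rule 1 does not apply here → [o].
/ʃ/ (between /o/ and /e/): no rule targets it → [ʃ].
/e/ — between /ʃ/ and /ɡ/; rule 1 does not apply here → [e].
/ɡ/ meets the environment for rule 2 (word-finally) → [k].

[ɡaʃnõnoʃek]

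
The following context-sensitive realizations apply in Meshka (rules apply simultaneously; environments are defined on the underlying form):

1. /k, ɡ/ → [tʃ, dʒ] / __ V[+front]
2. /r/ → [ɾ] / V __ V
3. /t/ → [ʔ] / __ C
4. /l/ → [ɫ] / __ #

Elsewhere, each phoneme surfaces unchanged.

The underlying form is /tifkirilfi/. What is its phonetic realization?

/t/ (word-initial) is in the target of rule 3 but the environment (immediately before a consonant) is not met → [t].
/k/ (between /f/ and /i/) occurs before a front vowel → [tʃ] by rule 1.
/r/ meets the environment for rule 2 (between two vowels) → [ɾ].
/l/ (between /i/ and /f/) is in the target of rule 4 but the environment (word-finally) is not met → [l].

[tiftʃiɾilfi]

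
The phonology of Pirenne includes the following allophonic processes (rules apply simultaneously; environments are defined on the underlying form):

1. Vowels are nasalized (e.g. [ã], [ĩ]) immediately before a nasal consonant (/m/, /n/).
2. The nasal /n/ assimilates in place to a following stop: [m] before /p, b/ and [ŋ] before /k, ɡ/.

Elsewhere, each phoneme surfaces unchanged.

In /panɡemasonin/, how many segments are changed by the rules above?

5

Segments that undergo a rule: /a/ → [ã] (rule 1); /n/ → [ŋ] (rule 2); /e/ → [ẽ] (rule 1); /o/ → [õ] (rule 1); /i/ → [ĩ] (rule 1).
All other segments surface unchanged.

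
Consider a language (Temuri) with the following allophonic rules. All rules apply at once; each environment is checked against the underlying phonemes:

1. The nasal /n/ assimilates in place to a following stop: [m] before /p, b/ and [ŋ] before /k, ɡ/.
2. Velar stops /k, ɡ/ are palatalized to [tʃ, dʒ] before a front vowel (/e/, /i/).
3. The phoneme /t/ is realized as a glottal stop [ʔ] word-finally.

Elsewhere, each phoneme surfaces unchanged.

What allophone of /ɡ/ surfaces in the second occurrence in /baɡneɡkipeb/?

/ɡ/ — between /e/ and /k/; rule 2 does not apply here → [ɡ].

[ɡ]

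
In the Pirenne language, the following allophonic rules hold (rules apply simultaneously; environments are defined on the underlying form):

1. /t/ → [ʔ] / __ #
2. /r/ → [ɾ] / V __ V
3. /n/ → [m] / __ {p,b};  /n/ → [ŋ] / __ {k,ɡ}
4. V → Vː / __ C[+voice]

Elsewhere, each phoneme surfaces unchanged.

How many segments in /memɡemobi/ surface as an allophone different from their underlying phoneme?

Segments that undergo a rule: /e/ → [eː] (rule 4); /e/ → [eː] (rule 4); /o/ → [oː] (rule 4).
All other segments surface unchanged.

3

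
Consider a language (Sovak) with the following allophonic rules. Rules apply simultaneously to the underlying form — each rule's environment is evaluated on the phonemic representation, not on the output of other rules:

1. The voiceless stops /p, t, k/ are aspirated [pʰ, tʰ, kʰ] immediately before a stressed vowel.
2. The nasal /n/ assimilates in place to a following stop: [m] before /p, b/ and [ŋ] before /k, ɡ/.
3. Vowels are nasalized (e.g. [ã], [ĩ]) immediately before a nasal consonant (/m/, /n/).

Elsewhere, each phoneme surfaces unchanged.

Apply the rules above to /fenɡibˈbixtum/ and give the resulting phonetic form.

/f/ (word-initial): no rule targets it → [f].
/e/ (between /f/ and /n/): before a nasal consonant, so rule 3 applies → [ẽ].
/n/ meets the environment for rule 2 (before a labial or velar stop) → [ŋ].
/ɡ/ — not in any rule's target class → [ɡ].
/i/ (between /ɡ/ and /b/): rule 3 targets it, but not before a nasal consonant → unchanged [i].
/b/ — not in any rule's target class → [b].
/b/ (between /b/ and /i/): no rule targets it → [b].
/i/ — between /b/ and /x/; rule 3 does not apply here → [i].
/x/ stays [x].
/t/ (between /x/ and /u/) fails the environment for rule 1, so it stays [t].
/u/ (between /t/ and /m/): before a nasal consonant, so rule 3 applies → [ũ].
/m/ stays [m].

[fẽŋɡibˈbixtũm]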